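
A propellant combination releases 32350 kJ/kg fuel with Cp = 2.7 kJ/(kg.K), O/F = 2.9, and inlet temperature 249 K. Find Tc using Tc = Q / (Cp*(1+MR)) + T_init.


Tc = 32350 / (2.7 * (1 + 2.9)) + 249 = 3321 K

3321 K


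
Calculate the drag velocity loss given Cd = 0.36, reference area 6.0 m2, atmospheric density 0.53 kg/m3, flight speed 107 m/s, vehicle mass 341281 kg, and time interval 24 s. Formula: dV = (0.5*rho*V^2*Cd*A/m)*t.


D = 0.5 * 0.53 * 107^2 * 0.36 * 6.0 = 6553.41 N
a = 6553.41 / 341281 = 0.0192 m/s2
dV = 0.0192 * 24 = 0.5 m/s

0.5 m/s


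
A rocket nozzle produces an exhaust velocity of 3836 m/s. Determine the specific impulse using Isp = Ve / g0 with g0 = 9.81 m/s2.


Isp = Ve / g0 = 3836 / 9.81 = 391.0 s

391.0 s


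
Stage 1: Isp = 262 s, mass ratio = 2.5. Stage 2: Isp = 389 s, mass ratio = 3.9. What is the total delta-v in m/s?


dV1 = 262 * 9.81 * ln(2.5) = 2355.1 m/s
dV2 = 389 * 9.81 * ln(3.9) = 5193.6 m/s
Total dV = 2355.1 + 5193.6 = 7548.7 m/s ~ 7549 m/s

7549 m/s


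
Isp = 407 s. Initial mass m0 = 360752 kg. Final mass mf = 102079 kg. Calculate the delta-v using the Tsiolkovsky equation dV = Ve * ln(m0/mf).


Ve = 407 * 9.81 = 3992.67 m/s
dV = 3992.67 * ln(360752/102079) = 5041 m/s

5041 m/s


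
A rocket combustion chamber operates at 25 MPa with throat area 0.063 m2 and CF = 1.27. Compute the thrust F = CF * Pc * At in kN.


F = 1.27 * 25e6 * 0.063 = 2.0002e+06 N = 2000.2 kN

2000.2 kN


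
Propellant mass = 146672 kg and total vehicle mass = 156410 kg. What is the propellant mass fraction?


PMF = 146672 / 156410 = 0.938

0.938


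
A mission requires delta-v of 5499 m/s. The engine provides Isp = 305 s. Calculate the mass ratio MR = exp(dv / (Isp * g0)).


Ve = 305 * 9.81 = 2992.05 m/s
MR = exp(5499 / 2992.05) = 6.283

6.283


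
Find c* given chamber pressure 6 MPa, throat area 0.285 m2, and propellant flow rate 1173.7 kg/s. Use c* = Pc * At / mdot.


c* = 6e6 * 0.285 / 1173.7 = 1457 m/s

1457 m/s


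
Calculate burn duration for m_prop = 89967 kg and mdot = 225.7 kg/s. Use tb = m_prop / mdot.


tb = 89967 / 225.7 = 398.6 s

398.6 s


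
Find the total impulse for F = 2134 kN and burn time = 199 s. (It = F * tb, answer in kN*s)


It = 2134 * 199 = 424666 kN*s

424666 kN*s


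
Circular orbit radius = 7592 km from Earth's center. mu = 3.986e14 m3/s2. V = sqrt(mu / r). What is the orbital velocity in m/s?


V = sqrt(3.986e14 / 7592000) = 7246 m/s

7246 m/s


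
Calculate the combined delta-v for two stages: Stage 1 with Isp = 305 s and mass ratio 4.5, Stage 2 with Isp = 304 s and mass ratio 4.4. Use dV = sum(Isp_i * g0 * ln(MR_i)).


dV1 = 305 * 9.81 * ln(4.5) = 4500.3 m/s
dV2 = 304 * 9.81 * ln(4.4) = 4418.5 m/s
Total dV = 4500.3 + 4418.5 = 8918.8 m/s ~ 8919 m/s

8919 m/s


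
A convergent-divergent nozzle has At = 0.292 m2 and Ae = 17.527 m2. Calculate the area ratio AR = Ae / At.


AR = 17.527 / 0.292 = 60.0

60.0


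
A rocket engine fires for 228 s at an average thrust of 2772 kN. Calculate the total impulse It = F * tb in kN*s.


It = 2772 * 228 = 632016 kN*s

632016 kN*s


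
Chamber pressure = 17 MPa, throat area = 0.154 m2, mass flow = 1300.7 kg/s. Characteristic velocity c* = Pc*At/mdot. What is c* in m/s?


c* = 17e6 * 0.154 / 1300.7 = 2013 m/s

2013 m/s


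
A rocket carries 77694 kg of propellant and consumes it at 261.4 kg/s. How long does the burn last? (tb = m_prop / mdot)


tb = 77694 / 261.4 = 297.2 s

297.2 s


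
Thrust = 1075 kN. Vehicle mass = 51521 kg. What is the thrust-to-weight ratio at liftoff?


TWR = 1075000 / (51521 * 9.81) = 2.13

2.13


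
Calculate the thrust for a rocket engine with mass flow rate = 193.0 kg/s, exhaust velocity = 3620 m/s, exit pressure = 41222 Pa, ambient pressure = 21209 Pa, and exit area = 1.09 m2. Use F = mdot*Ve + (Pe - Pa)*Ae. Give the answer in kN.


F = 193.0 * 3620 + (41222 - 21209) * 1.09 = 720474.0 N = 720.5 kN

720.5 kN


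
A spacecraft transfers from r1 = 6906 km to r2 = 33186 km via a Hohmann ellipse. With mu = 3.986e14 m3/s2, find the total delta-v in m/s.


V1 = sqrt(mu/r1) = 7597.23 m/s
dV1 = V1*(sqrt(2*r2/(r1+r2)) - 1) = 2177.82 m/s
V2 = sqrt(mu/r2) = 3465.7 m/s
dV2 = V2*(1 - sqrt(2*r1/(r1+r2))) = 1431.52 m/s
Total dV = 3609 m/s

3609 m/s


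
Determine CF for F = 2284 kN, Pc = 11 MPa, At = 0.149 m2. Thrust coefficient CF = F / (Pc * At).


CF = 2284000 / (11e6 * 0.149) = 1.39

1.39


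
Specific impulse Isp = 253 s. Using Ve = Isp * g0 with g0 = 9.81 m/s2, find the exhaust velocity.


Ve = Isp * g0 = 253 * 9.81 = 2481.9 m/s

2481.9 m/s


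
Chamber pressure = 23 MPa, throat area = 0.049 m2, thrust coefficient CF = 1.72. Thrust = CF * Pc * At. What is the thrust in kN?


F = 1.72 * 23e6 * 0.049 = 1.9384e+06 N = 1938.4 kN

1938.4 kN


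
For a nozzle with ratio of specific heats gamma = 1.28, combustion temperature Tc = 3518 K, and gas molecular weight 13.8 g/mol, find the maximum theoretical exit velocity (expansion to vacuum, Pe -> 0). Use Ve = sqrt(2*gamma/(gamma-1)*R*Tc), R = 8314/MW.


R = 8314 / 13.8 = 602.46 J/(kg.K)
Ve = sqrt(2 * 1.28 / (1.28 - 1) * 602.46 * 3518) = 4402 m/s

4402 m/s


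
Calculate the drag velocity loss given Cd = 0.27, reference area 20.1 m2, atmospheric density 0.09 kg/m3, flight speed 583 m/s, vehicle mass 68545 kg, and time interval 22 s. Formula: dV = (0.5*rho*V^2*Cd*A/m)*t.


D = 0.5 * 0.09 * 583^2 * 0.27 * 20.1 = 83005.99 N
a = 83005.99 / 68545 = 1.211 m/s2
dV = 1.211 * 22 = 26.6 m/s

26.6 m/s


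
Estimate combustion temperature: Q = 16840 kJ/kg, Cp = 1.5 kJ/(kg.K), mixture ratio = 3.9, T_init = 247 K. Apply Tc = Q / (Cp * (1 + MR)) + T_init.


Tc = 16840 / (1.5 * (1 + 3.9)) + 247 = 2538 K

2538 K


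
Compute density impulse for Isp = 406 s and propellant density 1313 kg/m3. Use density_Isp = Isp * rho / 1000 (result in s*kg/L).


rho*Isp = 406 * 1313 / 1000 = 533 s*kg/L

533 s*kg/L


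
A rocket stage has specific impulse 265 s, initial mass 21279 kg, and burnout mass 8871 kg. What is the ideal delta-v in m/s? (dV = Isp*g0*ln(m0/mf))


Ve = 265 * 9.81 = 2599.65 m/s
dV = 2599.65 * ln(21279/8871) = 2275 m/s

2275 m/s


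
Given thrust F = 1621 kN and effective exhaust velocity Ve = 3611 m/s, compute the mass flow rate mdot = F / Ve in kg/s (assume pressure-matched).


mdot = F / Ve = 1621000 / 3611 = 448.9 kg/s

448.9 kg/s


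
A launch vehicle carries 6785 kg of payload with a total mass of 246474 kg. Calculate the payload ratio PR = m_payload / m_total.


PR = 6785 / 246474 = 0.0275

0.0275


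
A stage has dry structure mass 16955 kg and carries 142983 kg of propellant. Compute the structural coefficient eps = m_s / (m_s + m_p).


eps = 16955 / (16955 + 142983) = 0.106

0.106


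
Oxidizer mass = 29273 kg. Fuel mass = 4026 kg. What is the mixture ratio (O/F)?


MR = 29273 / 4026 = 7.27

7.27


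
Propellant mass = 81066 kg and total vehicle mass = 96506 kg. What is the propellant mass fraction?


PMF = 81066 / 96506 = 0.84

0.84


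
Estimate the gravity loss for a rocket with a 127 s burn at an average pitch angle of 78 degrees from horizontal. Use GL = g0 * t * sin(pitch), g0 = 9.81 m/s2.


GL = 9.81 * 127 * sin(78 deg) = 1219 m/s

1219 m/s


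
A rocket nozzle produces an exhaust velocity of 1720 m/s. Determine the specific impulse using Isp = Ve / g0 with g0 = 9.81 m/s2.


Isp = Ve / g0 = 1720 / 9.81 = 175.3 s

175.3 s


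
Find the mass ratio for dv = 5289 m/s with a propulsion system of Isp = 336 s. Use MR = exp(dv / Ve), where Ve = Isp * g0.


Ve = 336 * 9.81 = 3296.16 m/s
MR = exp(5289 / 3296.16) = 4.976

4.976


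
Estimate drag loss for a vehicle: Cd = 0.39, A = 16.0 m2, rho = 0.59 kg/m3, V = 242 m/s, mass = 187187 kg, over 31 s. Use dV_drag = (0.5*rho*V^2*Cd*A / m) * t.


D = 0.5 * 0.59 * 242^2 * 0.39 * 16.0 = 107804.61 N
a = 107804.61 / 187187 = 0.5759 m/s2
dV = 0.5759 * 31 = 17.9 m/s

17.9 m/s


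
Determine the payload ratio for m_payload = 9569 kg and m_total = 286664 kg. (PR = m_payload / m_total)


PR = 9569 / 286664 = 0.0334

0.0334


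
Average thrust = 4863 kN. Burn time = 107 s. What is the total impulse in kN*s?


It = 4863 * 107 = 520341 kN*s

520341 kN*s


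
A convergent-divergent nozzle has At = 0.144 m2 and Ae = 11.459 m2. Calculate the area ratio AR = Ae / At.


AR = 11.459 / 0.144 = 79.6

79.6


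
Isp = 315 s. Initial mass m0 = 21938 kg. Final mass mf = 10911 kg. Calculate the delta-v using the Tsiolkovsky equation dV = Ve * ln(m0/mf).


Ve = 315 * 9.81 = 3090.15 m/s
dV = 3090.15 * ln(21938/10911) = 2158 m/s

2158 m/s


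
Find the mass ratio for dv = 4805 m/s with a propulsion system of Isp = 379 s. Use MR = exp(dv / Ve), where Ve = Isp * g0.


Ve = 379 * 9.81 = 3717.99 m/s
MR = exp(4805 / 3717.99) = 3.641

3.641


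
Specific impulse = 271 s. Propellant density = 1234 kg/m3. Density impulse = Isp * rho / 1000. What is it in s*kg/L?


rho*Isp = 271 * 1234 / 1000 = 334 s*kg/L

334 s*kg/L


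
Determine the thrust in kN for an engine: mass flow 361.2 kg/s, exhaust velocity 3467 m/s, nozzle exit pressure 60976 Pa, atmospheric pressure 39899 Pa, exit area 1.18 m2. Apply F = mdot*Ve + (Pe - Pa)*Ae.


F = 361.2 * 3467 + (60976 - 39899) * 1.18 = 1.2772e+06 N = 1277.2 kN

1277.2 kN


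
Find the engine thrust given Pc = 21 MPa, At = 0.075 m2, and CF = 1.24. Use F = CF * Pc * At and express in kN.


F = 1.24 * 21e6 * 0.075 = 1.9530e+06 N = 1953.0 kN

1953.0 kN


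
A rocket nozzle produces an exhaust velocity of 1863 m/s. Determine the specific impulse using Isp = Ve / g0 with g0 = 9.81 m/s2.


Isp = Ve / g0 = 1863 / 9.81 = 189.9 s

189.9 s


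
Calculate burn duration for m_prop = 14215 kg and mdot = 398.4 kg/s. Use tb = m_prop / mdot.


tb = 14215 / 398.4 = 35.7 s

35.7 s


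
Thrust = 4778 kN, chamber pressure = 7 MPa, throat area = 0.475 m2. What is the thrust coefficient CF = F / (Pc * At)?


CF = 4778000 / (7e6 * 0.475) = 1.44

1.44


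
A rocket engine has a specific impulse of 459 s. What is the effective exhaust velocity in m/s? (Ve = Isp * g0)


Ve = Isp * g0 = 459 * 9.81 = 4502.8 m/s

4502.8 m/s


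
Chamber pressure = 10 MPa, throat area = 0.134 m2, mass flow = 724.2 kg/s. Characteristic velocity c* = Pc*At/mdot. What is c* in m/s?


c* = 10e6 * 0.134 / 724.2 = 1850 m/s

1850 m/s


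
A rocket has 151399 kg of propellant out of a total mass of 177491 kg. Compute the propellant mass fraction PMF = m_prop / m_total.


PMF = 151399 / 177491 = 0.853

0.853


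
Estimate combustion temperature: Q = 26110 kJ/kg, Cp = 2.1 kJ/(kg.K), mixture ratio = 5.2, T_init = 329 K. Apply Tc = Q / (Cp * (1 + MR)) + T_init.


Tc = 26110 / (2.1 * (1 + 5.2)) + 329 = 2334 K

2334 K


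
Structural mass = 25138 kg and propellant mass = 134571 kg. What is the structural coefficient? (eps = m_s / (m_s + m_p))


eps = 25138 / (25138 + 134571) = 0.1574

0.1574


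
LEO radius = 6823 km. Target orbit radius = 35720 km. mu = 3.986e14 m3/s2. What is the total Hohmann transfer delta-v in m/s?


V1 = sqrt(mu/r1) = 7643.3 m/s
dV1 = V1*(sqrt(2*r2/(r1+r2)) - 1) = 2261.31 m/s
V2 = sqrt(mu/r2) = 3340.51 m/s
dV2 = V2*(1 - sqrt(2*r1/(r1+r2))) = 1448.6 m/s
Total dV = 3710 m/s

3710 m/s


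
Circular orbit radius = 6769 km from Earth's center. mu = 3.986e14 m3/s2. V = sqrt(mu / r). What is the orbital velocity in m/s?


V = sqrt(3.986e14 / 6769000) = 7674 m/s

7674 m/s


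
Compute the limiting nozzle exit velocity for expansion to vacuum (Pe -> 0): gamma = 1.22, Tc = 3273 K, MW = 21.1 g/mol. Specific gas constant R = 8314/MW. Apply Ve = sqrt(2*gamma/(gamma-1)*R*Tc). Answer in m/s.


R = 8314 / 21.1 = 394.03 J/(kg.K)
Ve = sqrt(2 * 1.22 / (1.22 - 1) * 394.03 * 3273) = 3782 m/s

3782 m/s


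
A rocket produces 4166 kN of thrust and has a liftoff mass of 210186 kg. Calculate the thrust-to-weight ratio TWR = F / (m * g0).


TWR = 4166000 / (210186 * 9.81) = 2.02

2.02


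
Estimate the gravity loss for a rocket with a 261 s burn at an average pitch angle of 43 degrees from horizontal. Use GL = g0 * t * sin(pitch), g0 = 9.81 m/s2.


GL = 9.81 * 261 * sin(43 deg) = 1746 m/s

1746 m/s


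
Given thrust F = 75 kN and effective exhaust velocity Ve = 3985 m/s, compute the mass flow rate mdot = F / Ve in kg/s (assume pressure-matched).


mdot = F / Ve = 75000 / 3985 = 18.8 kg/s

18.8 kg/s


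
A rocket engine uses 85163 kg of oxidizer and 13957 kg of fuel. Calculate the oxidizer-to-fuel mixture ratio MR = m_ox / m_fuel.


MR = 85163 / 13957 = 6.1

6.1


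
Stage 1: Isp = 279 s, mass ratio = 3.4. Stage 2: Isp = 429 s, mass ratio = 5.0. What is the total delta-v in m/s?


dV1 = 279 * 9.81 * ln(3.4) = 3349.5 m/s
dV2 = 429 * 9.81 * ln(5.0) = 6773.3 m/s
Total dV = 3349.5 + 6773.3 = 10122.8 m/s ~ 10123 m/s

10123 m/s


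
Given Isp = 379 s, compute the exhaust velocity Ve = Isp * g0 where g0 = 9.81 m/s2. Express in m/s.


Ve = Isp * g0 = 379 * 9.81 = 3718.0 m/s

3718.0 m/s


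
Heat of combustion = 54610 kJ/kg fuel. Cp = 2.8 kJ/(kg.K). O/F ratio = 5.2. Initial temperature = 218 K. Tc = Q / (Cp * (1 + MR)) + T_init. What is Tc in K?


Tc = 54610 / (2.8 * (1 + 5.2)) + 218 = 3364 K

3364 K


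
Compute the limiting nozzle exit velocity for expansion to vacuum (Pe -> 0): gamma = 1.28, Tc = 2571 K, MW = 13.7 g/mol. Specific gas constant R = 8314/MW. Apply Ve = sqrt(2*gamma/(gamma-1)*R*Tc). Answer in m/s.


R = 8314 / 13.7 = 606.86 J/(kg.K)
Ve = sqrt(2 * 1.28 / (1.28 - 1) * 606.86 * 2571) = 3777 m/s

3777 m/s


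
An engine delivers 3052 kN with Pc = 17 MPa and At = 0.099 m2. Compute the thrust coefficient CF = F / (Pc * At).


CF = 3052000 / (17e6 * 0.099) = 1.81

1.81


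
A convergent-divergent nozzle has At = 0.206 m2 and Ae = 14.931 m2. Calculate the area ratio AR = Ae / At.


AR = 14.931 / 0.206 = 72.5

72.5


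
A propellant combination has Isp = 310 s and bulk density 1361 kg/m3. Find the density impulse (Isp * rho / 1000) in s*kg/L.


rho*Isp = 310 * 1361 / 1000 = 422 s*kg/L

422 s*kg/L


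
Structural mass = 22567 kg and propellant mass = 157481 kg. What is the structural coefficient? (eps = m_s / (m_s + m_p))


eps = 22567 / (22567 + 157481) = 0.1253

0.1253


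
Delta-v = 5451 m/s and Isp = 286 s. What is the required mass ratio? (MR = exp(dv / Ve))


Ve = 286 * 9.81 = 2805.66 m/s
MR = exp(5451 / 2805.66) = 6.979

6.979


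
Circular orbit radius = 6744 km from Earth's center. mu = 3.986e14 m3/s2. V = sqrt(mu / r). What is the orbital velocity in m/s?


V = sqrt(3.986e14 / 6744000) = 7688 m/s

7688 m/s


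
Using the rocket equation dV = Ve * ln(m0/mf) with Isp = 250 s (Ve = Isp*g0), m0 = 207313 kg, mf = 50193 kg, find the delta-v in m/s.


Ve = 250 * 9.81 = 2452.5 m/s
dV = 2452.5 * ln(207313/50193) = 3479 m/s

3479 m/s


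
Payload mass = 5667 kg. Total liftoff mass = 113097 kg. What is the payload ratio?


PR = 5667 / 113097 = 0.0501

0.0501


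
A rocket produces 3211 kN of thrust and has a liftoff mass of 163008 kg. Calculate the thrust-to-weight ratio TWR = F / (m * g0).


TWR = 3211000 / (163008 * 9.81) = 2.01

2.01


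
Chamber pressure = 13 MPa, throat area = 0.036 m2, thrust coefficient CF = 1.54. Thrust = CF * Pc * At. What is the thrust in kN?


F = 1.54 * 13e6 * 0.036 = 720720.0 N = 720.7 kN

720.7 kN


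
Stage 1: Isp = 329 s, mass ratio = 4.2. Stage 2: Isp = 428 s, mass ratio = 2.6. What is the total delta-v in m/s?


dV1 = 329 * 9.81 * ln(4.2) = 4631.7 m/s
dV2 = 428 * 9.81 * ln(2.6) = 4011.9 m/s
Total dV = 4631.7 + 4011.9 = 8643.6 m/s ~ 8644 m/s

8644 m/s


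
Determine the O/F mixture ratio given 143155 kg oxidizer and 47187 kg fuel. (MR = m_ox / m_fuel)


MR = 143155 / 47187 = 3.03

3.03


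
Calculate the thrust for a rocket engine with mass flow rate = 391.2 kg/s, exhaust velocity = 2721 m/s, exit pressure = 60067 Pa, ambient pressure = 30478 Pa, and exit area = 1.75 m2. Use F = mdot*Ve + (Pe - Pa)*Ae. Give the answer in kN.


F = 391.2 * 2721 + (60067 - 30478) * 1.75 = 1.1162e+06 N = 1116.2 kN

1116.2 kN


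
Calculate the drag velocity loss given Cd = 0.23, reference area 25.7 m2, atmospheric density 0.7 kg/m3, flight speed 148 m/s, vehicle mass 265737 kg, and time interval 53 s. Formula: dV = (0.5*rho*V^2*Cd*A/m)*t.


D = 0.5 * 0.7 * 148^2 * 0.23 * 25.7 = 45316.09 N
a = 45316.09 / 265737 = 0.1705 m/s2
dV = 0.1705 * 53 = 9.0 m/s

9.0 m/s


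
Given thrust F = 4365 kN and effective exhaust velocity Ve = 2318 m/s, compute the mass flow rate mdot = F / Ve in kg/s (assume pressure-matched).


mdot = F / Ve = 4365000 / 2318 = 1883.1 kg/s

1883.1 kg/s


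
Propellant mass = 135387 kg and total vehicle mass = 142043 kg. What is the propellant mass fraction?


PMF = 135387 / 142043 = 0.953

0.953


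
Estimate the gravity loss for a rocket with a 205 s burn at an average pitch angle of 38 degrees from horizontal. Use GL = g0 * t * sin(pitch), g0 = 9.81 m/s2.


GL = 9.81 * 205 * sin(38 deg) = 1238 m/s

1238 m/s


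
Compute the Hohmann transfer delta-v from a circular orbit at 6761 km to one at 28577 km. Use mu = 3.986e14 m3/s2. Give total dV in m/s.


V1 = sqrt(mu/r1) = 7678.27 m/s
dV1 = V1*(sqrt(2*r2/(r1+r2)) - 1) = 2086.58 m/s
V2 = sqrt(mu/r2) = 3734.74 m/s
dV2 = V2*(1 - sqrt(2*r1/(r1+r2))) = 1424.49 m/s
Total dV = 3511 m/s

3511 m/s


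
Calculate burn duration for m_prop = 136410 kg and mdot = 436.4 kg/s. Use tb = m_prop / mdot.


tb = 136410 / 436.4 = 312.6 s

312.6 s


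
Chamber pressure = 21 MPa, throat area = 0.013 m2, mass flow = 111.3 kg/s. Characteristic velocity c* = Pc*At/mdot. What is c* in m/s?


c* = 21e6 * 0.013 / 111.3 = 2453 m/s

2453 m/s


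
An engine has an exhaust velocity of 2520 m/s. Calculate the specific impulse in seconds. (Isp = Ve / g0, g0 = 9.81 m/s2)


Isp = Ve / g0 = 2520 / 9.81 = 256.9 s

256.9 s


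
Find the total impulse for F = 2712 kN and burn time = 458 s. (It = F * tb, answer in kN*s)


It = 2712 * 458 = 1242096 kN*s

1242096 kN*s


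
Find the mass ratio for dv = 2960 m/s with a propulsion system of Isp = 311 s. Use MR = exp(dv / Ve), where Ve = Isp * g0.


Ve = 311 * 9.81 = 3050.91 m/s
MR = exp(2960 / 3050.91) = 2.638

2.638


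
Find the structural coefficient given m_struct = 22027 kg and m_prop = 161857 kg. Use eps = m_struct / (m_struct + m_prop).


eps = 22027 / (22027 + 161857) = 0.1198

0.1198


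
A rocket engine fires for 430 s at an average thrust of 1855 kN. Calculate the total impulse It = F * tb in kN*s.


It = 1855 * 430 = 797650 kN*s

797650 kN*s


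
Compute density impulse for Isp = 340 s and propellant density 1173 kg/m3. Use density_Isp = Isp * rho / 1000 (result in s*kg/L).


rho*Isp = 340 * 1173 / 1000 = 399 s*kg/L

399 s*kg/L


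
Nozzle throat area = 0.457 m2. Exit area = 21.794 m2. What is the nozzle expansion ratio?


AR = 21.794 / 0.457 = 47.7

47.7


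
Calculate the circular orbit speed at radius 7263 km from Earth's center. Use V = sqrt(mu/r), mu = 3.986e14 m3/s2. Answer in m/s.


V = sqrt(3.986e14 / 7263000) = 7408 m/s

7408 m/s


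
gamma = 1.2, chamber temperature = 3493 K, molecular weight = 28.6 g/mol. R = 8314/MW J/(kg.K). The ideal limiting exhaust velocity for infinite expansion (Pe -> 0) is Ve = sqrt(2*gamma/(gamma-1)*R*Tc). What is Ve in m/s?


R = 8314 / 28.6 = 290.7 J/(kg.K)
Ve = sqrt(2 * 1.2 / (1.2 - 1) * 290.7 * 3493) = 3491 m/s

3491 m/s


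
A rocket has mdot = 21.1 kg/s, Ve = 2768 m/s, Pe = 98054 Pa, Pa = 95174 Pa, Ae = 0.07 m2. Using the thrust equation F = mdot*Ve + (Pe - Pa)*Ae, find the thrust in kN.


F = 21.1 * 2768 + (98054 - 95174) * 0.07 = 58606.0 N = 58.6 kN

58.6 kN


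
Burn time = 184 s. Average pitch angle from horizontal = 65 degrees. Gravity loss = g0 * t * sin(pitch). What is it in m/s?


GL = 9.81 * 184 * sin(65 deg) = 1636 m/s

1636 m/s


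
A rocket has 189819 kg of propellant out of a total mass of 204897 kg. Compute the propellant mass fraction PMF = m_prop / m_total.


PMF = 189819 / 204897 = 0.926

0.926


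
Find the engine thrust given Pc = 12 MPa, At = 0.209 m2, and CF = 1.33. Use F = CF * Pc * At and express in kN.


F = 1.33 * 12e6 * 0.209 = 3.3356e+06 N = 3335.6 kN

3335.6 kN


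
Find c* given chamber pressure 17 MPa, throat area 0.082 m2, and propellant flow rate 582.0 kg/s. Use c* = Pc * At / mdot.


c* = 17e6 * 0.082 / 582.0 = 2395 m/s

2395 m/s


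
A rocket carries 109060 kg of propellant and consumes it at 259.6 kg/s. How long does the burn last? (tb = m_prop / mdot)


tb = 109060 / 259.6 = 420.1 s

420.1 s


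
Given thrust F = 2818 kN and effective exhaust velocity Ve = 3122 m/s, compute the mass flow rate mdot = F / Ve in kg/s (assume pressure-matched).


mdot = F / Ve = 2818000 / 3122 = 902.6 kg/s

902.6 kg/s


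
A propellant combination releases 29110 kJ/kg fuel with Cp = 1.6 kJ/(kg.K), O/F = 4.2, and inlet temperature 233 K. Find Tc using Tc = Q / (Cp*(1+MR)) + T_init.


Tc = 29110 / (1.6 * (1 + 4.2)) + 233 = 3732 K

3732 K


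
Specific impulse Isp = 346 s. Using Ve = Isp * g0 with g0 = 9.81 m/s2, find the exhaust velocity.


Ve = Isp * g0 = 346 * 9.81 = 3394.3 m/s

3394.3 m/s


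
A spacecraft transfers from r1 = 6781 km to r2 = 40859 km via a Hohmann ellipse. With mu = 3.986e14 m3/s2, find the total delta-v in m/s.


V1 = sqrt(mu/r1) = 7666.93 m/s
dV1 = V1*(sqrt(2*r2/(r1+r2)) - 1) = 2374.48 m/s
V2 = sqrt(mu/r2) = 3123.38 m/s
dV2 = V2*(1 - sqrt(2*r1/(r1+r2))) = 1456.9 m/s
Total dV = 3831 m/s

3831 m/s


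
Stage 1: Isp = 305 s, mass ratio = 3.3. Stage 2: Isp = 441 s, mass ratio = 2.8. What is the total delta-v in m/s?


dV1 = 305 * 9.81 * ln(3.3) = 3572.3 m/s
dV2 = 441 * 9.81 * ln(2.8) = 4454.3 m/s
Total dV = 3572.3 + 4454.3 = 8026.6 m/s ~ 8027 m/s

8027 m/s


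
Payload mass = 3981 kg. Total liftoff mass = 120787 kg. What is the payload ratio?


PR = 3981 / 120787 = 0.033

0.033


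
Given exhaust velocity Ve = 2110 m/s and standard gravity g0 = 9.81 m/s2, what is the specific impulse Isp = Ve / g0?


Isp = Ve / g0 = 2110 / 9.81 = 215.1 s

215.1 s


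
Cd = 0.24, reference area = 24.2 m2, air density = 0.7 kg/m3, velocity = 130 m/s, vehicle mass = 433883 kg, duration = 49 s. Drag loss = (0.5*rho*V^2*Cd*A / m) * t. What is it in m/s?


D = 0.5 * 0.7 * 130^2 * 0.24 * 24.2 = 34354.32 N
a = 34354.32 / 433883 = 0.0792 m/s2
dV = 0.0792 * 49 = 3.9 m/s

3.9 m/s


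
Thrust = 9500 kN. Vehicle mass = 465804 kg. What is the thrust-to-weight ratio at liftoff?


TWR = 9500000 / (465804 * 9.81) = 2.08

2.08


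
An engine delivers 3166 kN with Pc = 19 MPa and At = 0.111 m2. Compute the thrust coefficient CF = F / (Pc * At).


CF = 3166000 / (19e6 * 0.111) = 1.5

1.5


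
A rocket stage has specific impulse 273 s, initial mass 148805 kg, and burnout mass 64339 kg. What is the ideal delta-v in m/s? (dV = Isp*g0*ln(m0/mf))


Ve = 273 * 9.81 = 2678.13 m/s
dV = 2678.13 * ln(148805/64339) = 2246 m/s

2246 m/s


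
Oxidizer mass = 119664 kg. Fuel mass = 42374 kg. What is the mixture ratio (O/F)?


MR = 119664 / 42374 = 2.82

2.82


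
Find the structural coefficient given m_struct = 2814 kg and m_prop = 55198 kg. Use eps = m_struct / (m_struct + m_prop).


eps = 2814 / (2814 + 55198) = 0.0485

0.0485


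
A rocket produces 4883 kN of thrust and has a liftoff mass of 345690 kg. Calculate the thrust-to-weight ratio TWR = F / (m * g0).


TWR = 4883000 / (345690 * 9.81) = 1.44

1.44


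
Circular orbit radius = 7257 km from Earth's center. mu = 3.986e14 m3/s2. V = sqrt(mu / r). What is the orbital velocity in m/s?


V = sqrt(3.986e14 / 7257000) = 7411 m/s

7411 m/s


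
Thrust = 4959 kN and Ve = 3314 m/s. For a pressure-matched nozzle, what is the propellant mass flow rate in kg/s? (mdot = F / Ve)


mdot = F / Ve = 4959000 / 3314 = 1496.4 kg/s

1496.4 kg/s


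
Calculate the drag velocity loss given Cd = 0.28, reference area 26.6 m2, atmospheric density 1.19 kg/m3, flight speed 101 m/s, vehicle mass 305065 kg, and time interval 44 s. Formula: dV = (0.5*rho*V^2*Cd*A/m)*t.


D = 0.5 * 1.19 * 101^2 * 0.28 * 26.6 = 45206.34 N
a = 45206.34 / 305065 = 0.1482 m/s2
dV = 0.1482 * 44 = 6.5 m/s

6.5 m/s


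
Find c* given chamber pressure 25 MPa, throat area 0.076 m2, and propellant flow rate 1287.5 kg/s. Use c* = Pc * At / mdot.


c* = 25e6 * 0.076 / 1287.5 = 1476 m/s

1476 m/s


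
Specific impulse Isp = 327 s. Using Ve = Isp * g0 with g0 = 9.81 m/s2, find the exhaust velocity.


Ve = Isp * g0 = 327 * 9.81 = 3207.9 m/s

3207.9 m/s


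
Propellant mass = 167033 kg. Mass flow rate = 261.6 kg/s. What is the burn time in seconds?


tb = 167033 / 261.6 = 638.5 s

638.5 s


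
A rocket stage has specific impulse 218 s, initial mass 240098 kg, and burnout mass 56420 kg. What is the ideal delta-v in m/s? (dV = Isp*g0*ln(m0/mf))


Ve = 218 * 9.81 = 2138.58 m/s
dV = 2138.58 * ln(240098/56420) = 3097 m/s

3097 m/s


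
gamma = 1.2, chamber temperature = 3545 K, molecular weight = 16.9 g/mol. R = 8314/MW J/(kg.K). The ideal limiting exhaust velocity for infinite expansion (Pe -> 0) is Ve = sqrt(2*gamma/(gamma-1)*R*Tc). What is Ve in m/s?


R = 8314 / 16.9 = 491.95 J/(kg.K)
Ve = sqrt(2 * 1.2 / (1.2 - 1) * 491.95 * 3545) = 4575 m/s

4575 m/s


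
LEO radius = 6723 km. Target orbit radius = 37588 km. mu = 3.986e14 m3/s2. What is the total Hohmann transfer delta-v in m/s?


V1 = sqrt(mu/r1) = 7699.94 m/s
dV1 = V1*(sqrt(2*r2/(r1+r2)) - 1) = 2329.37 m/s
V2 = sqrt(mu/r2) = 3256.45 m/s
dV2 = V2*(1 - sqrt(2*r1/(r1+r2))) = 1462.6 m/s
Total dV = 3792 m/s

3792 m/s


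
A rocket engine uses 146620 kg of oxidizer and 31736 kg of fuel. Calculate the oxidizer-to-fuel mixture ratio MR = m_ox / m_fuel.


MR = 146620 / 31736 = 4.62

4.62


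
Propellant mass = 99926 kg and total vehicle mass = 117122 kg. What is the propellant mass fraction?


PMF = 99926 / 117122 = 0.853

0.853


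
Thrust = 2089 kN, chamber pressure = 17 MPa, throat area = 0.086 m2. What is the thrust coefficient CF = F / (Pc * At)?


CF = 2089000 / (17e6 * 0.086) = 1.43

1.43


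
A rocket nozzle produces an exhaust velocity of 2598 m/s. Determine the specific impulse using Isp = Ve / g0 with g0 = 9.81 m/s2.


Isp = Ve / g0 = 2598 / 9.81 = 264.8 s

264.8 s


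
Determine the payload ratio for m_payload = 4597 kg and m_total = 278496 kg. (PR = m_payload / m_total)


PR = 4597 / 278496 = 0.0165

0.0165


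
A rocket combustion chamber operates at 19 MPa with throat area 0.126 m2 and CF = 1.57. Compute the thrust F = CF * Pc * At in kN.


F = 1.57 * 19e6 * 0.126 = 3.7586e+06 N = 3758.6 kN

3758.6 kN


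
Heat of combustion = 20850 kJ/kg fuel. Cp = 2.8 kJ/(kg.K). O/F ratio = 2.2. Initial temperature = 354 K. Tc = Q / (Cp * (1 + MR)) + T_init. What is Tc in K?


Tc = 20850 / (2.8 * (1 + 2.2)) + 354 = 2681 K

2681 K


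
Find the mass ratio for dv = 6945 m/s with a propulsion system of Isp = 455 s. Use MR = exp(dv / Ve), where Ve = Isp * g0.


Ve = 455 * 9.81 = 4463.55 m/s
MR = exp(6945 / 4463.55) = 4.74

4.74


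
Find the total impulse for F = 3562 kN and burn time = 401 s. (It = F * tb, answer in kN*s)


It = 3562 * 401 = 1428362 kN*s

1428362 kN*s


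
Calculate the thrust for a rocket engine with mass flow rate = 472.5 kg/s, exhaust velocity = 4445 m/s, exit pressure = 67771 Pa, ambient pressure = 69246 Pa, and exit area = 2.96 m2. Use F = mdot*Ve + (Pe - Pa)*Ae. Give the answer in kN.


F = 472.5 * 4445 + (67771 - 69246) * 2.96 = 2.0959e+06 N = 2095.9 kN

2095.9 kN


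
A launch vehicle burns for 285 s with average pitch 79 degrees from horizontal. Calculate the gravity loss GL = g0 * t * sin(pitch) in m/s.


GL = 9.81 * 285 * sin(79 deg) = 2744 m/s

2744 m/s


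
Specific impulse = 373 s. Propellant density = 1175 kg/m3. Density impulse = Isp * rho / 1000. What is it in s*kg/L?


rho*Isp = 373 * 1175 / 1000 = 438 s*kg/L

438 s*kg/L


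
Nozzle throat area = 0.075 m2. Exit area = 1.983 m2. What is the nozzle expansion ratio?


AR = 1.983 / 0.075 = 26.4

26.4


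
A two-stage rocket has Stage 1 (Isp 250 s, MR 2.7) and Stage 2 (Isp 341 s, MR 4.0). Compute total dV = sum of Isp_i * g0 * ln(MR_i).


dV1 = 250 * 9.81 * ln(2.7) = 2435.9 m/s
dV2 = 341 * 9.81 * ln(4.0) = 4637.4 m/s
Total dV = 2435.9 + 4637.4 = 7073.3 m/s ~ 7073 m/s

7073 m/s


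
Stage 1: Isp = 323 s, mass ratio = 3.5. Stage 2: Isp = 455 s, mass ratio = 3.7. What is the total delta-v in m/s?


dV1 = 323 * 9.81 * ln(3.5) = 3969.5 m/s
dV2 = 455 * 9.81 * ln(3.7) = 5839.8 m/s
Total dV = 3969.5 + 5839.8 = 9809.3 m/s ~ 9809 m/s

9809 m/s


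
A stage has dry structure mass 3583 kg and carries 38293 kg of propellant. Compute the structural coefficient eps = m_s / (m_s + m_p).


eps = 3583 / (3583 + 38293) = 0.0856

0.0856


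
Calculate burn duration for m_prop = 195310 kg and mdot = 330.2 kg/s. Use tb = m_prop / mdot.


tb = 195310 / 330.2 = 591.5 s

591.5 s


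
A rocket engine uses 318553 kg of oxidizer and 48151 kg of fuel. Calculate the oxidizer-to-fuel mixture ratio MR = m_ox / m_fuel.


MR = 318553 / 48151 = 6.62

6.62


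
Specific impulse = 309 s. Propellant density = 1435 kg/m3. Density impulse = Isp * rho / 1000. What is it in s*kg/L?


rho*Isp = 309 * 1435 / 1000 = 443 s*kg/L

443 s*kg/L


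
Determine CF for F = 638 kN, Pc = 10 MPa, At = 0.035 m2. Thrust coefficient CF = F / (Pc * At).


CF = 638000 / (10e6 * 0.035) = 1.82

1.82


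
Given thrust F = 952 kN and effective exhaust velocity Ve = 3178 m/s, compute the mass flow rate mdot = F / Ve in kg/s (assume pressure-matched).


mdot = F / Ve = 952000 / 3178 = 299.6 kg/s

299.6 kg/s


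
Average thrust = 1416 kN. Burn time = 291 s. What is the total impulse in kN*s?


It = 1416 * 291 = 412056 kN*s

412056 kN*s


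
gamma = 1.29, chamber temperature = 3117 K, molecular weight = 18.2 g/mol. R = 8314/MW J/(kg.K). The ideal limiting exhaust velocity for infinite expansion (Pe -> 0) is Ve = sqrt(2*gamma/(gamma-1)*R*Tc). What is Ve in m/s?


R = 8314 / 18.2 = 456.81 J/(kg.K)
Ve = sqrt(2 * 1.29 / (1.29 - 1) * 456.81 * 3117) = 3559 m/s

3559 m/s


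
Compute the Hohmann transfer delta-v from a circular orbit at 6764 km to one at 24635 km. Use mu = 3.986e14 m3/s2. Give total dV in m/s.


V1 = sqrt(mu/r1) = 7676.56 m/s
dV1 = V1*(sqrt(2*r2/(r1+r2)) - 1) = 1939.56 m/s
V2 = sqrt(mu/r2) = 4022.47 m/s
dV2 = V2*(1 - sqrt(2*r1/(r1+r2))) = 1382.18 m/s
Total dV = 3322 m/s

3322 m/s


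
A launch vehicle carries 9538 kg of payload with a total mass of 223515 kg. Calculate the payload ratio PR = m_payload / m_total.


PR = 9538 / 223515 = 0.0427

0.0427


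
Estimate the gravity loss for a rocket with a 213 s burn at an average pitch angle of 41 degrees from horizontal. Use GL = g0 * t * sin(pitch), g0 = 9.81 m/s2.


GL = 9.81 * 213 * sin(41 deg) = 1371 m/s

1371 m/s


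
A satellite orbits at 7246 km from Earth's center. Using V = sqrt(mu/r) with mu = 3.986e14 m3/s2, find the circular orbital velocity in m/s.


V = sqrt(3.986e14 / 7246000) = 7417 m/s

7417 m/s


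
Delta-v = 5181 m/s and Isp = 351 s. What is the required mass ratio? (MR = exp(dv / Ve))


Ve = 351 * 9.81 = 3443.31 m/s
MR = exp(5181 / 3443.31) = 4.503

4.503


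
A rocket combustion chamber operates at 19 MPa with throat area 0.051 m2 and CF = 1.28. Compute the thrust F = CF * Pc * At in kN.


F = 1.28 * 19e6 * 0.051 = 1.2403e+06 N = 1240.3 kN

1240.3 kN


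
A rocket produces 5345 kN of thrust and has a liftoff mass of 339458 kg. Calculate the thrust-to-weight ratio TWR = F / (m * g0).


TWR = 5345000 / (339458 * 9.81) = 1.61

1.61


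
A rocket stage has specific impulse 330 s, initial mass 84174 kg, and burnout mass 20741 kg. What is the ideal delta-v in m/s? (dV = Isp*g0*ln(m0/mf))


Ve = 330 * 9.81 = 3237.3 m/s
dV = 3237.3 * ln(84174/20741) = 4535 m/s

4535 m/s


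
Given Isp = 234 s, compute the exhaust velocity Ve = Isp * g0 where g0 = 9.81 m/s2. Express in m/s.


Ve = Isp * g0 = 234 * 9.81 = 2295.5 m/s

2295.5 m/s


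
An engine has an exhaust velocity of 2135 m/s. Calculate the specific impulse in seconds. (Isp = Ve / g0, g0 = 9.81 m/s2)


Isp = Ve / g0 = 2135 / 9.81 = 217.6 s

217.6 s


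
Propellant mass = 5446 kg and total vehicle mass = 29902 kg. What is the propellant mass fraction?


PMF = 5446 / 29902 = 0.182

0.182


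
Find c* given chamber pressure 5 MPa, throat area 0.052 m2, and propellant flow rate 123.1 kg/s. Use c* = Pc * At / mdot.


c* = 5e6 * 0.052 / 123.1 = 2112 m/s

2112 m/s


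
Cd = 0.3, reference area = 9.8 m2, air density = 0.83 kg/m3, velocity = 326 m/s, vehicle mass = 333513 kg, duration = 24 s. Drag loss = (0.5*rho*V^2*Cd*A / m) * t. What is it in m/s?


D = 0.5 * 0.83 * 326^2 * 0.3 * 9.8 = 129667.35 N
a = 129667.35 / 333513 = 0.3888 m/s2
dV = 0.3888 * 24 = 9.3 m/s

9.3 m/s


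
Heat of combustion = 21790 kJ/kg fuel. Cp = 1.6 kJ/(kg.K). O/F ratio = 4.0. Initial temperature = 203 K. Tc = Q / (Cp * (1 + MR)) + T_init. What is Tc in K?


Tc = 21790 / (1.6 * (1 + 4.0)) + 203 = 2927 K

2927 K


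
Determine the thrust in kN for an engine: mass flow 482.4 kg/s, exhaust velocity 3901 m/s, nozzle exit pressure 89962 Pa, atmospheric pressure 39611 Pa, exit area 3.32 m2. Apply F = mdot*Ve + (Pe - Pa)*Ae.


F = 482.4 * 3901 + (89962 - 39611) * 3.32 = 2.0490e+06 N = 2049.0 kN

2049.0 kN


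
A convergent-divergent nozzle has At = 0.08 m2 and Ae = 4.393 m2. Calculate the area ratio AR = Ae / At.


AR = 4.393 / 0.08 = 54.9

54.9


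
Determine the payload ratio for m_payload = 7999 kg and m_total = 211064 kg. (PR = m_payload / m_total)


PR = 7999 / 211064 = 0.0379

0.0379


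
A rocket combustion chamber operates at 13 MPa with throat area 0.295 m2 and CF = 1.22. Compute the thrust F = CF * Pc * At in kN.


F = 1.22 * 13e6 * 0.295 = 4.6787e+06 N = 4678.7 kN

4678.7 kN


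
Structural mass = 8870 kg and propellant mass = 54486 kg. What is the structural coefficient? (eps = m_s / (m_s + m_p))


eps = 8870 / (8870 + 54486) = 0.14

0.14


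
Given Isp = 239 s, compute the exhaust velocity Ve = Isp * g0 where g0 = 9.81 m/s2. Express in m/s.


Ve = Isp * g0 = 239 * 9.81 = 2344.6 m/s

2344.6 m/s


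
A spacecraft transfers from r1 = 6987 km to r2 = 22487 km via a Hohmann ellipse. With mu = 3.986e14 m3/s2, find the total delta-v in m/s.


V1 = sqrt(mu/r1) = 7553.07 m/s
dV1 = V1*(sqrt(2*r2/(r1+r2)) - 1) = 1777.0 m/s
V2 = sqrt(mu/r2) = 4210.2 m/s
dV2 = V2*(1 - sqrt(2*r1/(r1+r2))) = 1311.23 m/s
Total dV = 3088 m/s

3088 m/s


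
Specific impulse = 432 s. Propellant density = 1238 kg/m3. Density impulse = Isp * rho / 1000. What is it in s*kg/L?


rho*Isp = 432 * 1238 / 1000 = 535 s*kg/L

535 s*kg/L


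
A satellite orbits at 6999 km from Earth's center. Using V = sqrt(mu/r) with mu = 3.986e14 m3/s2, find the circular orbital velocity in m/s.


V = sqrt(3.986e14 / 6999000) = 7547 m/s

7547 m/s


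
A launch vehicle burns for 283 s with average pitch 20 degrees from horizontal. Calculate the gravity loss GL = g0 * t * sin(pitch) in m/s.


GL = 9.81 * 283 * sin(20 deg) = 950 m/s

950 m/s


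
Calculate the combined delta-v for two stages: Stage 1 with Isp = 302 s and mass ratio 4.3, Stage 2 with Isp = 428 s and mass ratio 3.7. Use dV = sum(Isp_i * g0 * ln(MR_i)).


dV1 = 302 * 9.81 * ln(4.3) = 4321.3 m/s
dV2 = 428 * 9.81 * ln(3.7) = 5493.3 m/s
Total dV = 4321.3 + 5493.3 = 9814.6 m/s ~ 9815 m/s

9815 m/s


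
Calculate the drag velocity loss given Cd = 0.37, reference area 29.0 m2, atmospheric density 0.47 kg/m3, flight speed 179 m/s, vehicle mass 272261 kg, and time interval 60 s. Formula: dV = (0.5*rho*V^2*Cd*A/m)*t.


D = 0.5 * 0.47 * 179^2 * 0.37 * 29.0 = 80792.98 N
a = 80792.98 / 272261 = 0.2967 m/s2
dV = 0.2967 * 60 = 17.8 m/s

17.8 m/s


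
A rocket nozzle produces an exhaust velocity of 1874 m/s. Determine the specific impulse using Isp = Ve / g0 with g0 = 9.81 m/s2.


Isp = Ve / g0 = 1874 / 9.81 = 191.0 s

191.0 s


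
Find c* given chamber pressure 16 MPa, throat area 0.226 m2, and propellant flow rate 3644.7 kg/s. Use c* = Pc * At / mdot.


c* = 16e6 * 0.226 / 3644.7 = 992 m/s

992 m/s


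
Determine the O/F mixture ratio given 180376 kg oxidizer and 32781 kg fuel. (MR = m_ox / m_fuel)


MR = 180376 / 32781 = 5.5

5.5


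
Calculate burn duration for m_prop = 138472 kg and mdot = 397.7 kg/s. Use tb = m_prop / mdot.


tb = 138472 / 397.7 = 348.2 s

348.2 s


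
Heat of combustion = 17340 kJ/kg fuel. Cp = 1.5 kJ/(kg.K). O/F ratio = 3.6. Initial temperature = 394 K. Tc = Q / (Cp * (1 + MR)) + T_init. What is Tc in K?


Tc = 17340 / (1.5 * (1 + 3.6)) + 394 = 2907 K

2907 K


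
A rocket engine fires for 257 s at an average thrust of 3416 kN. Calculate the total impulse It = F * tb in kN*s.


It = 3416 * 257 = 877912 kN*s

877912 kN*s


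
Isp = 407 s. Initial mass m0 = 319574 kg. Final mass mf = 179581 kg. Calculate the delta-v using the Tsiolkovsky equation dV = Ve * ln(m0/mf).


Ve = 407 * 9.81 = 3992.67 m/s
dV = 3992.67 * ln(319574/179581) = 2301 m/s

2301 m/s


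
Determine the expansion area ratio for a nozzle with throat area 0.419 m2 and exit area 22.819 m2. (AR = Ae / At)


AR = 22.819 / 0.419 = 54.5

54.5


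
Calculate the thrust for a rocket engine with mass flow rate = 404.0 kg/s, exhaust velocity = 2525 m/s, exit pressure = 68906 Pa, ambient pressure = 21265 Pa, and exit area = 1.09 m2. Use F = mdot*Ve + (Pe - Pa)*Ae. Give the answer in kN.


F = 404.0 * 2525 + (68906 - 21265) * 1.09 = 1.0720e+06 N = 1072.0 kN

1072.0 kN


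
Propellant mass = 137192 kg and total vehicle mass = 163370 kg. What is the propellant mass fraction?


PMF = 137192 / 163370 = 0.84

0.84


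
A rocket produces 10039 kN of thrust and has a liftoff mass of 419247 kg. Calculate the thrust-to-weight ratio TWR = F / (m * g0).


TWR = 10039000 / (419247 * 9.81) = 2.44

2.44


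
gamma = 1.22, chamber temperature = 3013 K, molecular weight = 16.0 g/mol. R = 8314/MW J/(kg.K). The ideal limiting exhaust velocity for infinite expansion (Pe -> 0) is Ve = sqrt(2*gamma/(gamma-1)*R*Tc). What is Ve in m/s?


R = 8314 / 16.0 = 519.62 J/(kg.K)
Ve = sqrt(2 * 1.22 / (1.22 - 1) * 519.62 * 3013) = 4167 m/s

4167 m/s


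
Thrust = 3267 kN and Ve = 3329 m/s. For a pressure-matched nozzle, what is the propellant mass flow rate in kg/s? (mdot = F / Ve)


mdot = F / Ve = 3267000 / 3329 = 981.4 kg/s

981.4 kg/s


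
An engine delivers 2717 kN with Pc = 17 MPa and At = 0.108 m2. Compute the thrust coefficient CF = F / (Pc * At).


CF = 2717000 / (17e6 * 0.108) = 1.48

1.48


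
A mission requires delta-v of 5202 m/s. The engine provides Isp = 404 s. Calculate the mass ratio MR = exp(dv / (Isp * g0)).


Ve = 404 * 9.81 = 3963.24 m/s
MR = exp(5202 / 3963.24) = 3.716

3.716


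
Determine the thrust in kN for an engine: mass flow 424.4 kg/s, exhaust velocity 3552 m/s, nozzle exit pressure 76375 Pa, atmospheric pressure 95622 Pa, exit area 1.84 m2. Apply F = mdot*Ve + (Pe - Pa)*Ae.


F = 424.4 * 3552 + (76375 - 95622) * 1.84 = 1.4721e+06 N = 1472.1 kN

1472.1 kN


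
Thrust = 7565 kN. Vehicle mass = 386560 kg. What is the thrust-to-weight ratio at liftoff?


TWR = 7565000 / (386560 * 9.81) = 1.99

1.99


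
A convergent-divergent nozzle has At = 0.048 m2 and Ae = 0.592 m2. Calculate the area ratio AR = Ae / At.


AR = 0.592 / 0.048 = 12.3

12.3
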